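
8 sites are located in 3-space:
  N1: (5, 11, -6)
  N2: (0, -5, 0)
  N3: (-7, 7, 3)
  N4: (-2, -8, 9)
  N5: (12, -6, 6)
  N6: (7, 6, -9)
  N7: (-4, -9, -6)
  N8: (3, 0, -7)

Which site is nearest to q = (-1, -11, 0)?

Compare squared distances (the ordering matches that of the actual distances):
|qN1|² = 36 + 484 + 36 = 556
|qN2|² = 1 + 36 + 0 = 37
|qN3|² = 36 + 324 + 9 = 369
|qN4|² = 1 + 9 + 81 = 91
|qN5|² = 169 + 25 + 36 = 230
|qN6|² = 64 + 289 + 81 = 434
|qN7|² = 9 + 4 + 36 = 49
|qN8|² = 16 + 121 + 49 = 186
N2 is nearest.

N2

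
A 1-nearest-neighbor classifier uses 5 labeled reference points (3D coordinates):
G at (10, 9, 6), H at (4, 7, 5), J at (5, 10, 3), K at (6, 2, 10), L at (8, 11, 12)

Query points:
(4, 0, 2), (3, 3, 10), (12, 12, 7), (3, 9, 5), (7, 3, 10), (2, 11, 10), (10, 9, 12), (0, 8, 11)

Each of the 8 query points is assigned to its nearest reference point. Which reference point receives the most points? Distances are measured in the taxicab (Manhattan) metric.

H

(4, 0, 2) — d to each: G:19, H:10, J:12, K:12, L:25 → nearest is H
(3, 3, 10) — d to each: G:17, H:10, J:16, K:4, L:15 → nearest is K
(12, 12, 7) — d to each: G:6, H:15, J:13, K:19, L:10 → nearest is G
(3, 9, 5) — d to each: G:8, H:3, J:5, K:15, L:14 → nearest is H
(7, 3, 10) — d to each: G:13, H:12, J:16, K:2, L:11 → nearest is K
(2, 11, 10) — d to each: G:14, H:11, J:11, K:13, L:8 → nearest is L
(10, 9, 12) — d to each: G:6, H:15, J:15, K:13, L:4 → nearest is L
(0, 8, 11) — d to each: G:16, H:11, J:15, K:13, L:12 → nearest is H
Tally — G:1, H:3, K:2, L:2. H captures the most (3).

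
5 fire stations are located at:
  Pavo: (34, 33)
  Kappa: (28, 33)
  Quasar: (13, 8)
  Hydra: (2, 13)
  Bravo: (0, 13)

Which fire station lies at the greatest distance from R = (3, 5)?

Squared Euclidean distances:
d²(R, Pavo) = (3−34)² + (5−33)² = 961 + 784 = 1745
d²(R, Kappa) = (3−28)² + (5−33)² = 625 + 784 = 1409
d²(R, Quasar) = (3−13)² + (5−8)² = 100 + 9 = 109
d²(R, Hydra) = (3−2)² + (5−13)² = 1 + 64 = 65
d²(R, Bravo) = (3−0)² + (5−13)² = 9 + 64 = 73
The largest is to Pavo.

Pavo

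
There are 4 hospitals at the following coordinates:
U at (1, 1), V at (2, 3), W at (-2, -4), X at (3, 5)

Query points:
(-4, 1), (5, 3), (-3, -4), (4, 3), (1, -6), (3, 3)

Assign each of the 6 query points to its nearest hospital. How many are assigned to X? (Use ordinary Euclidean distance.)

(-4, 1) — d² to each: U:25, V:40, W:29, X:65 → nearest is U
(5, 3) — d² to each: U:20, V:9, W:98, X:8 → nearest is X
(-3, -4) — d² to each: U:41, V:74, W:1, X:117 → nearest is W
(4, 3) — d² to each: U:13, V:4, W:85, X:5 → nearest is V
(1, -6) — d² to each: U:49, V:82, W:13, X:125 → nearest is W
(3, 3) — d² to each: U:8, V:1, W:74, X:4 → nearest is V
1 of the 6 points has X as nearest.

1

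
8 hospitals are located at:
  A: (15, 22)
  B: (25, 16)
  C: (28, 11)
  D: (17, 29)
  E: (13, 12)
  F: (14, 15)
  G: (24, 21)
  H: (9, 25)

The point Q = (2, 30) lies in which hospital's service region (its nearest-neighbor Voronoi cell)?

H

Squared Euclidean distances:
|QA|² = (2−15)² + (30−22)² = 169 + 64 = 233
|QB|² = (2−25)² + (30−16)² = 529 + 196 = 725
|QC|² = (2−28)² + (30−11)² = 676 + 361 = 1037
|QD|² = (2−17)² + (30−29)² = 225 + 1 = 226
|QE|² = (2−13)² + (30−12)² = 121 + 324 = 445
|QF|² = (2−14)² + (30−15)² = 144 + 225 = 369
|QG|² = (2−24)² + (30−21)² = 484 + 81 = 565
|QH|² = (2−9)² + (30−25)² = 49 + 25 = 74
H is nearest.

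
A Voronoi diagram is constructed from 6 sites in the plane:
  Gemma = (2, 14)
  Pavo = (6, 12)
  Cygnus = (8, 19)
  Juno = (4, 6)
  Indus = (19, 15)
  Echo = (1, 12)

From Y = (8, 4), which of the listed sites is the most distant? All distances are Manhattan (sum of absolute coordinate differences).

Indus

d(Y, Gemma) = |8−2| + |4−14| = 6 + 10 = 16
d(Y, Pavo) = |8−6| + |4−12| = 2 + 8 = 10
d(Y, Cygnus) = |8−8| + |4−19| = 0 + 15 = 15
d(Y, Juno) = |8−4| + |4−6| = 4 + 2 = 6
d(Y, Indus) = |8−19| + |4−15| = 11 + 11 = 22
d(Y, Echo) = |8−1| + |4−12| = 7 + 8 = 15
The largest is to Indus.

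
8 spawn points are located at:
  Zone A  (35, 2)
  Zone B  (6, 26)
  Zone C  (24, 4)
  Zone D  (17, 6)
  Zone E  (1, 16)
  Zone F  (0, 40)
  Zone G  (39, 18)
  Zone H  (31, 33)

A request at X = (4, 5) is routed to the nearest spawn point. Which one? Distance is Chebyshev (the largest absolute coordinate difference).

d(X, Zone A) = max(31, 3) = 31
d(X, Zone B) = max(2, 21) = 21
d(X, Zone C) = max(20, 1) = 20
d(X, Zone D) = max(13, 1) = 13
d(X, Zone E) = max(3, 11) = 11
d(X, Zone F) = max(4, 35) = 35
d(X, Zone G) = max(35, 13) = 35
d(X, Zone H) = max(27, 28) = 28
Minimum is at Zone E.

Zone E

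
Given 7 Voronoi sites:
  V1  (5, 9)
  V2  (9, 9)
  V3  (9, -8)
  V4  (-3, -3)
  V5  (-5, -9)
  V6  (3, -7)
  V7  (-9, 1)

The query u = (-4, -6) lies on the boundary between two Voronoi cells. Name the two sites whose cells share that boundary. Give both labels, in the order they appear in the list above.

V4 and V5

Squared distances from u to each site:
|uV1|² = (-4−5)² + (-6−9)² = 81 + 225 = 306
|uV2|² = (-4−9)² + (-6−9)² = 169 + 225 = 394
|uV3|² = (-4−9)² + (-6−(-8))² = 169 + 4 = 173
|uV4|² = (-4−(-3))² + (-6−(-3))² = 1 + 9 = 10
|uV5|² = (-4−(-5))² + (-6−(-9))² = 1 + 9 = 10
|uV6|² = (-4−3)² + (-6−(-7))² = 49 + 1 = 50
|uV7|² = (-4−(-9))² + (-6−1)² = 25 + 49 = 74
u is equidistant from V4 and V5 (both at squared distance 10), and every other site is strictly farther — so u lies on the V4–V5 Voronoi edge.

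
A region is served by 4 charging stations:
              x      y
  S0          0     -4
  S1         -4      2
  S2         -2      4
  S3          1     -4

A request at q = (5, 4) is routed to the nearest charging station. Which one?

Since √ is increasing, it suffices to compare squared distances:
|qS0|² = (5−0)² + (4−(-4))² = 25 + 64 = 89
|qS1|² = (5−(-4))² + (4−2)² = 81 + 4 = 85
|qS2|² = (5−(-2))² + (4−4)² = 49 + 0 = 49
|qS3|² = (5−1)² + (4−(-4))² = 16 + 64 = 80
S2 is nearest.

S2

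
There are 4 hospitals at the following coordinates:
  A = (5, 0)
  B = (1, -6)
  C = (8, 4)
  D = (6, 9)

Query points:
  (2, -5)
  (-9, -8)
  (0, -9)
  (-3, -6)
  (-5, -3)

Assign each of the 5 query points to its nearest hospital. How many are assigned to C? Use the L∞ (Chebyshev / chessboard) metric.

(2, -5) — d to each: A:5, B:1, C:9, D:14 → nearest is B
(-9, -8) — d to each: A:14, B:10, C:17, D:17 → nearest is B
(0, -9) — d to each: A:9, B:3, C:13, D:18 → nearest is B
(-3, -6) — d to each: A:8, B:4, C:11, D:15 → nearest is B
(-5, -3) — d to each: A:10, B:6, C:13, D:12 → nearest is B
0 of the 5 points have C as nearest.

0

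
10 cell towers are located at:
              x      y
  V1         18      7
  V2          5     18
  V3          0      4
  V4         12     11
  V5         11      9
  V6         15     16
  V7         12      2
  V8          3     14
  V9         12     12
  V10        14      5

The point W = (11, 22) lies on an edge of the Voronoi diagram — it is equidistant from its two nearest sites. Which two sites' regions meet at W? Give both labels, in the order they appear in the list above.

Squared distances from W to each site:
|WV1|² = (11−18)² + (22−7)² = 49 + 225 = 274
|WV2|² = (11−5)² + (22−18)² = 36 + 16 = 52
|WV3|² = (11−0)² + (22−4)² = 121 + 324 = 445
|WV4|² = (11−12)² + (22−11)² = 1 + 121 = 122
|WV5|² = (11−11)² + (22−9)² = 0 + 169 = 169
|WV6|² = (11−15)² + (22−16)² = 16 + 36 = 52
|WV7|² = (11−12)² + (22−2)² = 1 + 400 = 401
|WV8|² = (11−3)² + (22−14)² = 64 + 64 = 128
|WV9|² = (11−12)² + (22−12)² = 1 + 100 = 101
d²(W, V10) = (11−14)² + (22−5)² = 9 + 289 = 298
W is equidistant from V2 and V6 (both at squared distance 52), and every other site is strictly farther — so W lies on the V2–V6 Voronoi edge.

V2 and V6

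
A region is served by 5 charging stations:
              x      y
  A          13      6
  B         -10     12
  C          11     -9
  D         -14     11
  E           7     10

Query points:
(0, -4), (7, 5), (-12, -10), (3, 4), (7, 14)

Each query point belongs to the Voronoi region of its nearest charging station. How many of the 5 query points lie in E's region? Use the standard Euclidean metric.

(0, -4) — d² to each: A:269, B:356, C:146, D:421, E:245 → nearest is C
(7, 5) — d² to each: A:37, B:338, C:212, D:477, E:25 → nearest is E
(-12, -10) — d² to each: A:881, B:488, C:530, D:445, E:761 → nearest is D
(3, 4) — d² to each: A:104, B:233, C:233, D:338, E:52 → nearest is E
(7, 14) — d² to each: A:100, B:293, C:545, D:450, E:16 → nearest is E
3 of the 5 points have E as nearest.

3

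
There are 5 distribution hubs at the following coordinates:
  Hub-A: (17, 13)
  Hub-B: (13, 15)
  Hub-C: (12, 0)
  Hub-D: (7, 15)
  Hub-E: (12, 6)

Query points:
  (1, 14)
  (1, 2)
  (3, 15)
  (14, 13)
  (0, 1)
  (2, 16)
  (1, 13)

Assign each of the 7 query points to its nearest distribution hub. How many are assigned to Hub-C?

(1, 14) — d² to each: Hub-A:257, Hub-B:145, Hub-C:317, Hub-D:37, Hub-E:185 → nearest is Hub-D
(1, 2) — d² to each: Hub-A:377, Hub-B:313, Hub-C:125, Hub-D:205, Hub-E:137 → nearest is Hub-C
(3, 15) — d² to each: Hub-A:200, Hub-B:100, Hub-C:306, Hub-D:16, Hub-E:162 → nearest is Hub-D
(14, 13) — d² to each: Hub-A:9, Hub-B:5, Hub-C:173, Hub-D:53, Hub-E:53 → nearest is Hub-B
(0, 1) — d² to each: Hub-A:433, Hub-B:365, Hub-C:145, Hub-D:245, Hub-E:169 → nearest is Hub-C
(2, 16) — d² to each: Hub-A:234, Hub-B:122, Hub-C:356, Hub-D:26, Hub-E:200 → nearest is Hub-D
(1, 13) — d² to each: Hub-A:256, Hub-B:148, Hub-C:290, Hub-D:40, Hub-E:170 → nearest is Hub-D
2 of the 7 points have Hub-C as nearest.

2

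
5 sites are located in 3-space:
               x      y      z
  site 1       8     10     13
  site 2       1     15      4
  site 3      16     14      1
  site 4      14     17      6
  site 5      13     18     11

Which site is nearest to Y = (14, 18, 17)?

Compare squared distances (the ordering matches that of the actual distances):
d²(Y, site 1) = (14−8)² + (18−10)² + (17−13)² = 36 + 64 + 16 = 116
d²(Y, site 2) = (14−1)² + (18−15)² + (17−4)² = 169 + 9 + 169 = 347
d²(Y, site 3) = (14−16)² + (18−14)² + (17−1)² = 4 + 16 + 256 = 276
d²(Y, site 4) = (14−14)² + (18−17)² + (17−6)² = 0 + 1 + 121 = 122
d²(Y, site 5) = (14−13)² + (18−18)² + (17−11)² = 1 + 0 + 36 = 37
The smallest is to site 5, so Y lies in the Voronoi region of site 5.

site 5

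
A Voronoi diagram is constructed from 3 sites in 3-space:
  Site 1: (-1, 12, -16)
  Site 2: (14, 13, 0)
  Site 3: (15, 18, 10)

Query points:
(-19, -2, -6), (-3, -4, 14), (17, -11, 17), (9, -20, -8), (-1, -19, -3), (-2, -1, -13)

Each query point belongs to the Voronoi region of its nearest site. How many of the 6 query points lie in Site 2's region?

(-19, -2, -6) — d² to each: Site 1:620, Site 2:1350, Site 3:1812 → nearest is Site 1
(-3, -4, 14) — d² to each: Site 1:1160, Site 2:774, Site 3:824 → nearest is Site 2
(17, -11, 17) — d² to each: Site 1:1942, Site 2:874, Site 3:894 → nearest is Site 2
(9, -20, -8) — d² to each: Site 1:1188, Site 2:1178, Site 3:1804 → nearest is Site 2
(-1, -19, -3) — d² to each: Site 1:1130, Site 2:1258, Site 3:1794 → nearest is Site 1
(-2, -1, -13) — d² to each: Site 1:179, Site 2:621, Site 3:1179 → nearest is Site 1
3 of the 6 points have Site 2 as nearest.

3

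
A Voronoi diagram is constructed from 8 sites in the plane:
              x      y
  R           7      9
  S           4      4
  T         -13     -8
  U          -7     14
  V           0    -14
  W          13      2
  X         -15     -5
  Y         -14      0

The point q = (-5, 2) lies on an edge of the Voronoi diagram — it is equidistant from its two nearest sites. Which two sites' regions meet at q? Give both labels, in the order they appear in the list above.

S and Y

Squared distances from q to each site:
|qR|² = 144 + 49 = 193
|qS|² = 81 + 4 = 85
|qT|² = 64 + 100 = 164
|qU|² = 4 + 144 = 148
|qV|² = 25 + 256 = 281
|qW|² = 324 + 0 = 324
|qX|² = 100 + 49 = 149
|qY|² = 81 + 4 = 85
q is equidistant from S and Y (both at squared distance 85), and every other site is strictly farther — so q lies on the S–Y Voronoi edge.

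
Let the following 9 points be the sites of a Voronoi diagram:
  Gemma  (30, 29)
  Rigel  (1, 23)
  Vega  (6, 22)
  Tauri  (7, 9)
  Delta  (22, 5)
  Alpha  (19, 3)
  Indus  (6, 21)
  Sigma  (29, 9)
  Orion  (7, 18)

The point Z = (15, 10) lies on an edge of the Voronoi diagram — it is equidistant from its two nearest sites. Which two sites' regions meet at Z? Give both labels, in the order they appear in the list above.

Tauri and Alpha

Squared distances from Z to each site:
d²(Z, Gemma) = 225 + 361 = 586
d²(Z, Rigel) = 196 + 169 = 365
d²(Z, Vega) = 81 + 144 = 225
d²(Z, Tauri) = 64 + 1 = 65
d²(Z, Delta) = 49 + 25 = 74
d²(Z, Alpha) = 16 + 49 = 65
d²(Z, Indus) = 81 + 121 = 202
d²(Z, Sigma) = 196 + 1 = 197
d²(Z, Orion) = 64 + 64 = 128
Z is equidistant from Tauri and Alpha (both at squared distance 65), and every other site is strictly farther — so Z lies on the Tauri–Alpha Voronoi edge.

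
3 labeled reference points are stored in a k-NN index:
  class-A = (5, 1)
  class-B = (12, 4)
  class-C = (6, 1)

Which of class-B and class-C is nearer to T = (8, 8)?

Compare squared distances:
d²(T, class-B) = (8−12)² + (8−4)² = 16 + 16 = 32
d²(T, class-C) = (8−6)² + (8−1)² = 4 + 49 = 53
32 < 53, so class-B is closer.

class-B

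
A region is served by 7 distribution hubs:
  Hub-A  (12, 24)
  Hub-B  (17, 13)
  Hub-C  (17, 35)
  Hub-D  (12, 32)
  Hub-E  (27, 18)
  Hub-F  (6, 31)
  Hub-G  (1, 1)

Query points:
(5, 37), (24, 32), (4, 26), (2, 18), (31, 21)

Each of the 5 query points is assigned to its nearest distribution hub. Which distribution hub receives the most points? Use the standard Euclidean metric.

(5, 37) — d² to each: Hub-A:218, Hub-B:720, Hub-C:148, Hub-D:74, Hub-E:845, Hub-F:37, Hub-G:1312 → nearest is Hub-F
(24, 32) — d² to each: Hub-A:208, Hub-B:410, Hub-C:58, Hub-D:144, Hub-E:205, Hub-F:325, Hub-G:1490 → nearest is Hub-C
(4, 26) — d² to each: Hub-A:68, Hub-B:338, Hub-C:250, Hub-D:100, Hub-E:593, Hub-F:29, Hub-G:634 → nearest is Hub-F
(2, 18) — d² to each: Hub-A:136, Hub-B:250, Hub-C:514, Hub-D:296, Hub-E:625, Hub-F:185, Hub-G:290 → nearest is Hub-A
(31, 21) — d² to each: Hub-A:370, Hub-B:260, Hub-C:392, Hub-D:482, Hub-E:25, Hub-F:725, Hub-G:1300 → nearest is Hub-E
Tally — Hub-A:1, Hub-C:1, Hub-E:1, Hub-F:2. Hub-F captures the most (2).

Hub-F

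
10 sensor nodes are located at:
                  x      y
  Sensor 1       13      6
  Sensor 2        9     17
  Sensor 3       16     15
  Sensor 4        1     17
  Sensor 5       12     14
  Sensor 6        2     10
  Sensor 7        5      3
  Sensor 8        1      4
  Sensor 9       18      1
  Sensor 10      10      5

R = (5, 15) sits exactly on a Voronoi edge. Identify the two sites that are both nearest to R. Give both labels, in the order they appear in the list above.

Squared distances from R to each site:
d²(R, Sensor 1) = (5−13)² + (15−6)² = 64 + 81 = 145
d²(R, Sensor 2) = (5−9)² + (15−17)² = 16 + 4 = 20
d²(R, Sensor 3) = (5−16)² + (15−15)² = 121 + 0 = 121
d²(R, Sensor 4) = (5−1)² + (15−17)² = 16 + 4 = 20
d²(R, Sensor 5) = (5−12)² + (15−14)² = 49 + 1 = 50
d²(R, Sensor 6) = (5−2)² + (15−10)² = 9 + 25 = 34
d²(R, Sensor 7) = (5−5)² + (15−3)² = 0 + 144 = 144
d²(R, Sensor 8) = (5−1)² + (15−4)² = 16 + 121 = 137
d²(R, Sensor 9) = (5−18)² + (15−1)² = 169 + 196 = 365
d²(R, Sensor 10) = (5−10)² + (15−5)² = 25 + 100 = 125
R is equidistant from Sensor 2 and Sensor 4 (both at squared distance 20), and every other site is strictly farther — so R lies on the Sensor 2–Sensor 4 Voronoi edge.

Sensor 2 and Sensor 4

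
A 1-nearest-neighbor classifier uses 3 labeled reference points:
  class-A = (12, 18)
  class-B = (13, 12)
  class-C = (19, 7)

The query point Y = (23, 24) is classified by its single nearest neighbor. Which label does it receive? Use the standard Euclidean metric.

class-A

Since √ is increasing, it suffices to compare squared distances:
d²(Y, class-A) = (23−12)² + (24−18)² = 121 + 36 = 157
d²(Y, class-B) = (23−13)² + (24−12)² = 100 + 144 = 244
d²(Y, class-C) = (23−19)² + (24−7)² = 16 + 289 = 305
Minimum is at class-A.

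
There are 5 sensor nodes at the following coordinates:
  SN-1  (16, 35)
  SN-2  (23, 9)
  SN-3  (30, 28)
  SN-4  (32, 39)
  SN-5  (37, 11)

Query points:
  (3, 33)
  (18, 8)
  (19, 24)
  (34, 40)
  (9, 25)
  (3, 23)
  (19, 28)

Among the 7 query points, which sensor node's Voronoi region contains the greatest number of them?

(3, 33) — d² to each: SN-1:173, SN-2:976, SN-3:754, SN-4:877, SN-5:1640 → nearest is SN-1
(18, 8) — d² to each: SN-1:733, SN-2:26, SN-3:544, SN-4:1157, SN-5:370 → nearest is SN-2
(19, 24) — d² to each: SN-1:130, SN-2:241, SN-3:137, SN-4:394, SN-5:493 → nearest is SN-1
(34, 40) — d² to each: SN-1:349, SN-2:1082, SN-3:160, SN-4:5, SN-5:850 → nearest is SN-4
(9, 25) — d² to each: SN-1:149, SN-2:452, SN-3:450, SN-4:725, SN-5:980 → nearest is SN-1
(3, 23) — d² to each: SN-1:313, SN-2:596, SN-3:754, SN-4:1097, SN-5:1300 → nearest is SN-1
(19, 28) — d² to each: SN-1:58, SN-2:377, SN-3:121, SN-4:290, SN-5:613 → nearest is SN-1
Tally — SN-1:5, SN-2:1, SN-4:1. SN-1 captures the most (5).

SN-1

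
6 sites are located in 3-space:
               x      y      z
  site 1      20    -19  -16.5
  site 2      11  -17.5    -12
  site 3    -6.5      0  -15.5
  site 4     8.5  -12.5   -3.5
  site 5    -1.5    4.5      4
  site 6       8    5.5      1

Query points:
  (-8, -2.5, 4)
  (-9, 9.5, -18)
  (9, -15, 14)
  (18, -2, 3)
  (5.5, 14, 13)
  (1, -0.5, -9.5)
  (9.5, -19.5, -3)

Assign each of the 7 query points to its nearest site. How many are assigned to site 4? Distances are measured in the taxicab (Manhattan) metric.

2

(-8, -2.5, 4) — d to each: site 1:65, site 2:50, site 3:23.5, site 4:34, site 5:13.5, site 6:27 → nearest is site 5
(-9, 9.5, -18) — d to each: site 1:59, site 2:53, site 3:14.5, site 4:54, site 5:34.5, site 6:40 → nearest is site 3
(9, -15, 14) — d to each: site 1:45.5, site 2:30.5, site 3:60, site 4:20.5, site 5:40, site 6:34.5 → nearest is site 4
(18, -2, 3) — d to each: site 1:38.5, site 2:37.5, site 3:45, site 4:26.5, site 5:27, site 6:19.5 → nearest is site 6
(5.5, 14, 13) — d to each: site 1:77, site 2:62, site 3:54.5, site 4:46, site 5:25.5, site 6:23 → nearest is site 6
(1, -0.5, -9.5) — d to each: site 1:44.5, site 2:29.5, site 3:14, site 4:25.5, site 5:21, site 6:23.5 → nearest is site 3
(9.5, -19.5, -3) — d to each: site 1:24.5, site 2:12.5, site 3:48, site 4:8.5, site 5:42, site 6:30.5 → nearest is site 4
2 of the 7 points have site 4 as nearest.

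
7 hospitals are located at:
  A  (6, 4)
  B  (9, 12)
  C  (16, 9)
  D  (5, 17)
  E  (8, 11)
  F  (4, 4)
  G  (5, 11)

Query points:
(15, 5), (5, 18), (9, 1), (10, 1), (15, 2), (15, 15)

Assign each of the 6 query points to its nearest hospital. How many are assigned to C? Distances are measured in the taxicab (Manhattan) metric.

(15, 5) — d to each: A:10, B:13, C:5, D:22, E:13, F:12, G:16 → nearest is C
(5, 18) — d to each: A:15, B:10, C:20, D:1, E:10, F:15, G:7 → nearest is D
(9, 1) — d to each: A:6, B:11, C:15, D:20, E:11, F:8, G:14 → nearest is A
(10, 1) — d to each: A:7, B:12, C:14, D:21, E:12, F:9, G:15 → nearest is A
(15, 2) — d to each: A:11, B:16, C:8, D:25, E:16, F:13, G:19 → nearest is C
(15, 15) — d to each: A:20, B:9, C:7, D:12, E:11, F:22, G:14 → nearest is C
3 of the 6 points have C as nearest.

3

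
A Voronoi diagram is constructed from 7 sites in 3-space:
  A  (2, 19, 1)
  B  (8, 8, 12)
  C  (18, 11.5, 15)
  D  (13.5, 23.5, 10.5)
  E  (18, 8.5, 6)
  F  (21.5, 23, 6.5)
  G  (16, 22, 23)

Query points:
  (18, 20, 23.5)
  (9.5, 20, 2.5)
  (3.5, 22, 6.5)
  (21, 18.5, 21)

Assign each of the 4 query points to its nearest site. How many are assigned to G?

2

(18, 20, 23.5) — d² to each: A:763.25, B:376.25, C:144.5, D:201.5, E:438.5, F:310.25, G:8.25 → nearest is G
(9.5, 20, 2.5) — d² to each: A:59.5, B:236.5, C:300.75, D:92.25, E:216.75, F:169, G:466.5 → nearest is A
(3.5, 22, 6.5) — d² to each: A:41.5, B:246.5, C:392.75, D:118.25, E:392.75, F:325, G:428.5 → nearest is A
(21, 18.5, 21) — d² to each: A:761.25, B:360.25, C:94, D:191.5, E:334, F:230.75, G:41.25 → nearest is G
2 of the 4 points have G as nearest.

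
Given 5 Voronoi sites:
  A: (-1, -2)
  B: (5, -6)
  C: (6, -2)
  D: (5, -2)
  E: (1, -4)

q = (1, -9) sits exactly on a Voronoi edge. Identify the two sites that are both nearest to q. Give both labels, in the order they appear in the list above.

Squared distances from q to each site:
|qA|² = (1−(-1))² + (-9−(-2))² = 4 + 49 = 53
|qB|² = (1−5)² + (-9−(-6))² = 16 + 9 = 25
|qC|² = (1−6)² + (-9−(-2))² = 25 + 49 = 74
|qD|² = (1−5)² + (-9−(-2))² = 16 + 49 = 65
|qE|² = (1−1)² + (-9−(-4))² = 0 + 25 = 25
q is equidistant from B and E (both at squared distance 25), and every other site is strictly farther — so q lies on the B–E Voronoi edge.

B and E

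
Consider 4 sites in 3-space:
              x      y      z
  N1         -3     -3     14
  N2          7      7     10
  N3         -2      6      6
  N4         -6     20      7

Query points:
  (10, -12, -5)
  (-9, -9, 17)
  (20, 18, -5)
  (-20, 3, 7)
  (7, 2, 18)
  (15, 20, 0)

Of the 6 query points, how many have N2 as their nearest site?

(10, -12, -5) — d² to each: N1:611, N2:595, N3:589, N4:1424 → nearest is N3
(-9, -9, 17) — d² to each: N1:81, N2:561, N3:395, N4:950 → nearest is N1
(20, 18, -5) — d² to each: N1:1331, N2:515, N3:749, N4:824 → nearest is N2
(-20, 3, 7) — d² to each: N1:374, N2:754, N3:334, N4:485 → nearest is N3
(7, 2, 18) — d² to each: N1:141, N2:89, N3:241, N4:614 → nearest is N2
(15, 20, 0) — d² to each: N1:1049, N2:333, N3:521, N4:490 → nearest is N2
3 of the 6 points have N2 as nearest.

3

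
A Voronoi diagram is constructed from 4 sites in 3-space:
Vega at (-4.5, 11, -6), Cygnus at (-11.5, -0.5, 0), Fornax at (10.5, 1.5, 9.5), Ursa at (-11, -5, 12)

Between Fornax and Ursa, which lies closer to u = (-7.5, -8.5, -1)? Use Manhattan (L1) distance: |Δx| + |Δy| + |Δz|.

d(u, Fornax) = |-7.5−10.5| + |-8.5−1.5| + |-1−9.5| = 18 + 10 + 10.5 = 38.5
d(u, Ursa) = |-7.5−(-11)| + |-8.5−(-5)| + |-1−12| = 3.5 + 3.5 + 13 = 20
38.5 > 20, so Ursa is closer.

Ursa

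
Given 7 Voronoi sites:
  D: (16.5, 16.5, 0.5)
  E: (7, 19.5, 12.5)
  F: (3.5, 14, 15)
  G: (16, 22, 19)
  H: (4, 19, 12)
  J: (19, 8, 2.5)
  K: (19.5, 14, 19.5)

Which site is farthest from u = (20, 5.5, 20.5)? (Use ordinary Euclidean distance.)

Compare squared distances (the ordering matches that of the actual distances):
|uD|² = (20−16.5)² + (5.5−16.5)² + (20.5−0.5)² = 12.25 + 121 + 400 = 533.25
|uE|² = (20−7)² + (5.5−19.5)² + (20.5−12.5)² = 169 + 196 + 64 = 429
|uF|² = (20−3.5)² + (5.5−14)² + (20.5−15)² = 272.25 + 72.25 + 30.25 = 374.75
|uG|² = (20−16)² + (5.5−22)² + (20.5−19)² = 16 + 272.25 + 2.25 = 290.5
|uH|² = (20−4)² + (5.5−19)² + (20.5−12)² = 256 + 182.25 + 72.25 = 510.5
|uJ|² = (20−19)² + (5.5−8)² + (20.5−2.5)² = 1 + 6.25 + 324 = 331.25
|uK|² = (20−19.5)² + (5.5−14)² + (20.5−19.5)² = 0.25 + 72.25 + 1 = 73.5
The largest is to D.

D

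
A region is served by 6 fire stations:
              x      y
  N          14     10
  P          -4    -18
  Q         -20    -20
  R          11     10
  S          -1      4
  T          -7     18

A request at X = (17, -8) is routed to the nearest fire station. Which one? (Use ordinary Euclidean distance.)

N

Since √ is increasing, it suffices to compare squared distances:
|XN|² = 9 + 324 = 333
|XP|² = 441 + 100 = 541
|XQ|² = 1369 + 144 = 1513
|XR|² = 36 + 324 = 360
|XS|² = 324 + 144 = 468
|XT|² = 576 + 676 = 1252
Minimum is at N.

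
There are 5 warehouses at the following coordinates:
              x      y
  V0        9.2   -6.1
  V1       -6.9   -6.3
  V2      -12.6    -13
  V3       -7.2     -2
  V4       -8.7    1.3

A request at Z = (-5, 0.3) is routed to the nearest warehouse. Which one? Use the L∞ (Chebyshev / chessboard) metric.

V3

d(Z,V0) = max(14.2, 6.4) = 14.2
d(Z,V1) = max(1.9, 6.6) = 6.6
d(Z,V2) = max(7.6, 13.3) = 13.3
d(Z,V3) = max(2.2, 2.3) = 2.3
d(Z,V4) = max(3.7, 1) = 3.7
V3 is nearest.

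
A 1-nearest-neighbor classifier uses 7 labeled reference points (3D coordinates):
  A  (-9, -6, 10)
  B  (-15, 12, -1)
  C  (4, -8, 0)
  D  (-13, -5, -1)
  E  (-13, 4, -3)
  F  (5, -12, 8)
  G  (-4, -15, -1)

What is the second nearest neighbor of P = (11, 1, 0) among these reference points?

F

Since √ is increasing, it suffices to compare squared distances:
|PA|² = (11−(-9))² + (1−(-6))² + (0−10)² = 400 + 49 + 100 = 549
|PB|² = (11−(-15))² + (1−12)² + (0−(-1))² = 676 + 121 + 1 = 798
|PC|² = (11−4)² + (1−(-8))² + (0−0)² = 49 + 81 + 0 = 130
|PD|² = (11−(-13))² + (1−(-5))² + (0−(-1))² = 576 + 36 + 1 = 613
|PE|² = (11−(-13))² + (1−4)² + (0−(-3))² = 576 + 9 + 9 = 594
|PF|² = (11−5)² + (1−(-12))² + (0−8)² = 36 + 169 + 64 = 269
|PG|² = (11−(-4))² + (1−(-15))² + (0−(-1))² = 225 + 256 + 1 = 482
Sorted ascending: C, F, G, … — the second-nearest is F.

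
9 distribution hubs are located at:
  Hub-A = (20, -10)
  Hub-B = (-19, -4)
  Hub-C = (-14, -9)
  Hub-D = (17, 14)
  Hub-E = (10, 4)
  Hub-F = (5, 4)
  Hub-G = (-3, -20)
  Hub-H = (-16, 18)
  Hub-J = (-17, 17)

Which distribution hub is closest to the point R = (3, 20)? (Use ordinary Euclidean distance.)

Hub-D

Since √ is increasing, it suffices to compare squared distances:
d²(R, Hub-A) = 289 + 900 = 1189
d²(R, Hub-B) = 484 + 576 = 1060
d²(R, Hub-C) = 289 + 841 = 1130
d²(R, Hub-D) = 196 + 36 = 232
d²(R, Hub-E) = 49 + 256 = 305
d²(R, Hub-F) = 4 + 256 = 260
d²(R, Hub-G) = 36 + 1600 = 1636
d²(R, Hub-H) = 361 + 4 = 365
d²(R, Hub-J) = 400 + 9 = 409
Hub-D is nearest.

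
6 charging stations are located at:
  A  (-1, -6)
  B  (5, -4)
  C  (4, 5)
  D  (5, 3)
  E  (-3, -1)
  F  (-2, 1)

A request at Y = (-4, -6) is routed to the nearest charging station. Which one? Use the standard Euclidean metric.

Squared Euclidean distances:
|YA|² = (-4−(-1))² + (-6−(-6))² = 9 + 0 = 9
|YB|² = (-4−5)² + (-6−(-4))² = 81 + 4 = 85
|YC|² = (-4−4)² + (-6−5)² = 64 + 121 = 185
|YD|² = (-4−5)² + (-6−3)² = 81 + 81 = 162
|YE|² = (-4−(-3))² + (-6−(-1))² = 1 + 25 = 26
|YF|² = (-4−(-2))² + (-6−1)² = 4 + 49 = 53
The smallest is to A, so Y lies in the Voronoi region of A.

A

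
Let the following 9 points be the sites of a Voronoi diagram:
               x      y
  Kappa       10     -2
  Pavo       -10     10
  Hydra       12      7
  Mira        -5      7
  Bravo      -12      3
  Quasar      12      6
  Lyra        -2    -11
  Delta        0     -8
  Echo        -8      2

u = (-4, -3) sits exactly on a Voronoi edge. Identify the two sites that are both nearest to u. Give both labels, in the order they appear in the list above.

Squared distances from u to each site:
d²(u, Kappa) = (-4−10)² + (-3−(-2))² = 196 + 1 = 197
d²(u, Pavo) = (-4−(-10))² + (-3−10)² = 36 + 169 = 205
d²(u, Hydra) = (-4−12)² + (-3−7)² = 256 + 100 = 356
d²(u, Mira) = (-4−(-5))² + (-3−7)² = 1 + 100 = 101
d²(u, Bravo) = (-4−(-12))² + (-3−3)² = 64 + 36 = 100
d²(u, Quasar) = (-4−12)² + (-3−6)² = 256 + 81 = 337
d²(u, Lyra) = (-4−(-2))² + (-3−(-11))² = 4 + 64 = 68
d²(u, Delta) = (-4−0)² + (-3−(-8))² = 16 + 25 = 41
d²(u, Echo) = (-4−(-8))² + (-3−2)² = 16 + 25 = 41
u is equidistant from Delta and Echo (both at squared distance 41), and every other site is strictly farther — so u lies on the Delta–Echo Voronoi edge.

Delta and Echo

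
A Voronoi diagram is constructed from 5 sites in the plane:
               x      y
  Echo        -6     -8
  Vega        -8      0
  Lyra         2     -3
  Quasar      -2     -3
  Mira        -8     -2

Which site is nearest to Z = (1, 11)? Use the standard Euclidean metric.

Squared Euclidean distances:
d²(Z, Echo) = (1−(-6))² + (11−(-8))² = 49 + 361 = 410
d²(Z, Vega) = (1−(-8))² + (11−0)² = 81 + 121 = 202
d²(Z, Lyra) = (1−2)² + (11−(-3))² = 1 + 196 = 197
d²(Z, Quasar) = (1−(-2))² + (11−(-3))² = 9 + 196 = 205
d²(Z, Mira) = (1−(-8))² + (11−(-2))² = 81 + 169 = 250
The smallest is to Lyra, so Z lies in the Voronoi region of Lyra.

Lyra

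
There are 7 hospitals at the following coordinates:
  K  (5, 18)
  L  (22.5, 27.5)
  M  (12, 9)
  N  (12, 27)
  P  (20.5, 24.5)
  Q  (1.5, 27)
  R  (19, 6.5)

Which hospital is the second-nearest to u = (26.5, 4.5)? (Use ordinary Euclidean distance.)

Squared Euclidean distances:
|uK|² = (26.5−5)² + (4.5−18)² = 462.25 + 182.25 = 644.5
|uL|² = (26.5−22.5)² + (4.5−27.5)² = 16 + 529 = 545
|uM|² = (26.5−12)² + (4.5−9)² = 210.25 + 20.25 = 230.5
|uN|² = (26.5−12)² + (4.5−27)² = 210.25 + 506.25 = 716.5
|uP|² = (26.5−20.5)² + (4.5−24.5)² = 36 + 400 = 436
|uQ|² = (26.5−1.5)² + (4.5−27)² = 625 + 506.25 = 1131.25
|uR|² = (26.5−19)² + (4.5−6.5)² = 56.25 + 4 = 60.25
Sorted ascending: R, M, P, … — the second-nearest is M.

M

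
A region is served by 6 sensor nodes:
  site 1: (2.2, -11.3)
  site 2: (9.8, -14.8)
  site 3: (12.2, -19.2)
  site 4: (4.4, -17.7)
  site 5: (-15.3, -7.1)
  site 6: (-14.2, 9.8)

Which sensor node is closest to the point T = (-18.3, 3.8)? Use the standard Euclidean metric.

site 6

Squared Euclidean distances:
d²(T, site 1) = (-18.3−2.2)² + (3.8−(-11.3))² = 420.25 + 228.01 = 648.26
d²(T, site 2) = (-18.3−9.8)² + (3.8−(-14.8))² = 789.61 + 345.96 = 1135.57
d²(T, site 3) = (-18.3−12.2)² + (3.8−(-19.2))² = 930.25 + 529 = 1459.25
d²(T, site 4) = (-18.3−4.4)² + (3.8−(-17.7))² = 515.29 + 462.25 = 977.54
d²(T, site 5) = (-18.3−(-15.3))² + (3.8−(-7.1))² = 9 + 118.81 = 127.81
d²(T, site 6) = (-18.3−(-14.2))² + (3.8−9.8)² = 16.81 + 36 = 52.81
site 6 is nearest.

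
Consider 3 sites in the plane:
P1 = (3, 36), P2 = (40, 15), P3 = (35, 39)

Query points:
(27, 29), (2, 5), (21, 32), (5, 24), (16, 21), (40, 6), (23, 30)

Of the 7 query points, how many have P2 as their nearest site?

(27, 29) — d² to each: P1:625, P2:365, P3:164 → nearest is P3
(2, 5) — d² to each: P1:962, P2:1544, P3:2245 → nearest is P1
(21, 32) — d² to each: P1:340, P2:650, P3:245 → nearest is P3
(5, 24) — d² to each: P1:148, P2:1306, P3:1125 → nearest is P1
(16, 21) — d² to each: P1:394, P2:612, P3:685 → nearest is P1
(40, 6) — d² to each: P1:2269, P2:81, P3:1114 → nearest is P2
(23, 30) — d² to each: P1:436, P2:514, P3:225 → nearest is P3
1 of the 7 points has P2 as nearest.

1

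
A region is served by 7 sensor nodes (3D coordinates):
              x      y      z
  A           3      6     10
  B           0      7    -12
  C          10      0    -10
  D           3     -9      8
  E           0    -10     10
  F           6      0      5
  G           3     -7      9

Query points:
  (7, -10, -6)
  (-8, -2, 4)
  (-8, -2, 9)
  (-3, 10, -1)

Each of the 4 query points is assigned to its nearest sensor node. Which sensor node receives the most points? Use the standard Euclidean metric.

E

(7, -10, -6) — d² to each: A:528, B:374, C:125, D:213, E:305, F:222, G:250 → nearest is C
(-8, -2, 4) — d² to each: A:221, B:401, C:524, D:186, E:164, F:201, G:171 → nearest is E
(-8, -2, 9) — d² to each: A:186, B:586, C:689, D:171, E:129, F:216, G:146 → nearest is E
(-3, 10, -1) — d² to each: A:173, B:139, C:350, D:478, E:530, F:217, G:425 → nearest is B
Tally — B:1, C:1, E:2. E captures the most (2).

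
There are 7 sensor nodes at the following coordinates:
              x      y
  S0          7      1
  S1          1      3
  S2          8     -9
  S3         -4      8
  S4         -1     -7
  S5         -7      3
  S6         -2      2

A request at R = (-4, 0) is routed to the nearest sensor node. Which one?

Since √ is increasing, it suffices to compare squared distances:
|RS0|² = (-4−7)² + (0−1)² = 121 + 1 = 122
|RS1|² = (-4−1)² + (0−3)² = 25 + 9 = 34
|RS2|² = (-4−8)² + (0−(-9))² = 144 + 81 = 225
|RS3|² = (-4−(-4))² + (0−8)² = 0 + 64 = 64
|RS4|² = (-4−(-1))² + (0−(-7))² = 9 + 49 = 58
|RS5|² = (-4−(-7))² + (0−3)² = 9 + 9 = 18
|RS6|² = (-4−(-2))² + (0−2)² = 4 + 4 = 8
S6 is nearest.

S6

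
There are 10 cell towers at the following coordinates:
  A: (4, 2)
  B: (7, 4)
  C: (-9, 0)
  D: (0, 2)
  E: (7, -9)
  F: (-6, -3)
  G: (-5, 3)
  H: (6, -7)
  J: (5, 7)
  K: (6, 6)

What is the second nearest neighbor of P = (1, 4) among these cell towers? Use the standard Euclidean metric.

A

Squared Euclidean distances:
|PA|² = 9 + 4 = 13
|PB|² = 36 + 0 = 36
|PC|² = 100 + 16 = 116
|PD|² = 1 + 4 = 5
|PE|² = 36 + 169 = 205
|PF|² = 49 + 49 = 98
|PG|² = 36 + 1 = 37
|PH|² = 25 + 121 = 146
|PJ|² = 16 + 9 = 25
|PK|² = 25 + 4 = 29
Sorted ascending: D, A, J, … — the second-nearest is A.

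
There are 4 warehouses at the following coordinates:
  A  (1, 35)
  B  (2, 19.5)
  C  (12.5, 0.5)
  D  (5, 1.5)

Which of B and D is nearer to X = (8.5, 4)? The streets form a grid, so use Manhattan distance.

D

d(X,B) = |8.5−2| + |4−19.5| = 6.5 + 15.5 = 22
d(X,D) = |8.5−5| + |4−1.5| = 3.5 + 2.5 = 6
22 > 6, so D is closer.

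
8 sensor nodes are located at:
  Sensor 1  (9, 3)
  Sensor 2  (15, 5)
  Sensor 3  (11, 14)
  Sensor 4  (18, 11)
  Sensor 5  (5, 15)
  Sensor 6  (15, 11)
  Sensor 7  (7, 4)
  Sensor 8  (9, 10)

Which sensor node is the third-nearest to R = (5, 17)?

Since √ is increasing, it suffices to compare squared distances:
d²(R, Sensor 1) = (5−9)² + (17−3)² = 16 + 196 = 212
d²(R, Sensor 2) = (5−15)² + (17−5)² = 100 + 144 = 244
d²(R, Sensor 3) = (5−11)² + (17−14)² = 36 + 9 = 45
d²(R, Sensor 4) = (5−18)² + (17−11)² = 169 + 36 = 205
d²(R, Sensor 5) = (5−5)² + (17−15)² = 0 + 4 = 4
d²(R, Sensor 6) = (5−15)² + (17−11)² = 100 + 36 = 136
d²(R, Sensor 7) = (5−7)² + (17−4)² = 4 + 169 = 173
d²(R, Sensor 8) = (5−9)² + (17−10)² = 16 + 49 = 65
Sorted ascending: Sensor 5, Sensor 3, Sensor 8, Sensor 6, … — the third-nearest is Sensor 8.

Sensor 8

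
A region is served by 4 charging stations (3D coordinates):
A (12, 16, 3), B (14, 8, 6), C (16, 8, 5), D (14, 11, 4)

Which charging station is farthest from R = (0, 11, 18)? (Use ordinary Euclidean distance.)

C

Squared Euclidean distances:
|RA|² = (0−12)² + (11−16)² + (18−3)² = 144 + 25 + 225 = 394
|RB|² = (0−14)² + (11−8)² + (18−6)² = 196 + 9 + 144 = 349
|RC|² = (0−16)² + (11−8)² + (18−5)² = 256 + 9 + 169 = 434
|RD|² = (0−14)² + (11−11)² + (18−4)² = 196 + 0 + 196 = 392
The largest is to C.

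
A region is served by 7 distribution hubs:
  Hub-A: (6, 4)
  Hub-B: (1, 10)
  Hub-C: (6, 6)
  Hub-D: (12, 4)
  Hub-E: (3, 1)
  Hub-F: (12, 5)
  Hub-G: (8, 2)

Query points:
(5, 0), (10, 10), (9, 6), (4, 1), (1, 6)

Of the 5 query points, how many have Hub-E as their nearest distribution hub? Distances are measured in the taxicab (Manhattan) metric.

2

(5, 0) — d to each: Hub-A:5, Hub-B:14, Hub-C:7, Hub-D:11, Hub-E:3, Hub-F:12, Hub-G:5 → nearest is Hub-E
(10, 10) — d to each: Hub-A:10, Hub-B:9, Hub-C:8, Hub-D:8, Hub-E:16, Hub-F:7, Hub-G:10 → nearest is Hub-F
(9, 6) — d to each: Hub-A:5, Hub-B:12, Hub-C:3, Hub-D:5, Hub-E:11, Hub-F:4, Hub-G:5 → nearest is Hub-C
(4, 1) — d to each: Hub-A:5, Hub-B:12, Hub-C:7, Hub-D:11, Hub-E:1, Hub-F:12, Hub-G:5 → nearest is Hub-E
(1, 6) — d to each: Hub-A:7, Hub-B:4, Hub-C:5, Hub-D:13, Hub-E:7, Hub-F:12, Hub-G:11 → nearest is Hub-B
2 of the 5 points have Hub-E as nearest.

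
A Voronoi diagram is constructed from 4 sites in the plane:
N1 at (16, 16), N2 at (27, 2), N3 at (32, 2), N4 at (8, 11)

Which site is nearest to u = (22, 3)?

Compare squared distances (the ordering matches that of the actual distances):
|uN1|² = (22−16)² + (3−16)² = 36 + 169 = 205
|uN2|² = (22−27)² + (3−2)² = 25 + 1 = 26
|uN3|² = (22−32)² + (3−2)² = 100 + 1 = 101
|uN4|² = (22−8)² + (3−11)² = 196 + 64 = 260
The smallest is to N2, so u lies in the Voronoi region of N2.

N2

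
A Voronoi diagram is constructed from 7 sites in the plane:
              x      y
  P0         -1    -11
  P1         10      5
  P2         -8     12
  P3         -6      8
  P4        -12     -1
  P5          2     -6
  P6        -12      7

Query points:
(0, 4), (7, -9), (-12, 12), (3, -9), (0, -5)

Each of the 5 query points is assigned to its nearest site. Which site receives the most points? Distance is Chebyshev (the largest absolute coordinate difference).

P5

(0, 4) — d to each: P0:15, P1:10, P2:8, P3:6, P4:12, P5:10, P6:12 → nearest is P3
(7, -9) — d to each: P0:8, P1:14, P2:21, P3:17, P4:19, P5:5, P6:19 → nearest is P5
(-12, 12) — d to each: P0:23, P1:22, P2:4, P3:6, P4:13, P5:18, P6:5 → nearest is P2
(3, -9) — d to each: P0:4, P1:14, P2:21, P3:17, P4:15, P5:3, P6:16 → nearest is P5
(0, -5) — d to each: P0:6, P1:10, P2:17, P3:13, P4:12, P5:2, P6:12 → nearest is P5
Tally — P2:1, P3:1, P5:3. P5 captures the most (3).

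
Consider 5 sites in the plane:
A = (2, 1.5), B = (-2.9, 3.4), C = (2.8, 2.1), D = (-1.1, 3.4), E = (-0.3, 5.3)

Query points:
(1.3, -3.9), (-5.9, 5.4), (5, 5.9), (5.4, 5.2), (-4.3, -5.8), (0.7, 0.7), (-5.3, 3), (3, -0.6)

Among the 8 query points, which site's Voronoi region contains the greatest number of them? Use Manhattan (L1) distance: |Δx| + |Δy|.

(1.3, -3.9) — d to each: A:6.1, B:11.5, C:7.5, D:9.7, E:10.8 → nearest is A
(-5.9, 5.4) — d to each: A:11.8, B:5, C:12, D:6.8, E:5.7 → nearest is B
(5, 5.9) — d to each: A:7.4, B:10.4, C:6, D:8.6, E:5.9 → nearest is E
(5.4, 5.2) — d to each: A:7.1, B:10.1, C:5.7, D:8.3, E:5.8 → nearest is C
(-4.3, -5.8) — d to each: A:13.6, B:10.6, C:15, D:12.4, E:15.1 → nearest is B
(0.7, 0.7) — d to each: A:2.1, B:6.3, C:3.5, D:4.5, E:5.6 → nearest is A
(-5.3, 3) — d to each: A:8.8, B:2.8, C:9, D:4.6, E:7.3 → nearest is B
(3, -0.6) — d to each: A:3.1, B:9.9, C:2.9, D:8.1, E:9.2 → nearest is C
Tally — A:2, B:3, C:2, E:1. B captures the most (3).

B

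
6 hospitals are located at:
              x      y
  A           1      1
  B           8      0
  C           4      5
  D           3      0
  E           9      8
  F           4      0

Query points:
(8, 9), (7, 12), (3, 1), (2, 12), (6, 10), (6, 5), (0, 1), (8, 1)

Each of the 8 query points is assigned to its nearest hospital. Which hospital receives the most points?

E

(8, 9) — d² to each: A:113, B:81, C:32, D:106, E:2, F:97 → nearest is E
(7, 12) — d² to each: A:157, B:145, C:58, D:160, E:20, F:153 → nearest is E
(3, 1) — d² to each: A:4, B:26, C:17, D:1, E:85, F:2 → nearest is D
(2, 12) — d² to each: A:122, B:180, C:53, D:145, E:65, F:148 → nearest is C
(6, 10) — d² to each: A:106, B:104, C:29, D:109, E:13, F:104 → nearest is E
(6, 5) — d² to each: A:41, B:29, C:4, D:34, E:18, F:29 → nearest is C
(0, 1) — d² to each: A:1, B:65, C:32, D:10, E:130, F:17 → nearest is A
(8, 1) — d² to each: A:49, B:1, C:32, D:26, E:50, F:17 → nearest is B
Tally — A:1, B:1, C:2, D:1, E:3. E captures the most (3).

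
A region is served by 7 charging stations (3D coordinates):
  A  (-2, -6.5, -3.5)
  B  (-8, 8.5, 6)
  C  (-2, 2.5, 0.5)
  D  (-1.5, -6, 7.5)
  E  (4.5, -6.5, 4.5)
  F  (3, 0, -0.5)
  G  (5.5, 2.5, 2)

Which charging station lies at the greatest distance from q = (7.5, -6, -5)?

Squared Euclidean distances:
|qA|² = (7.5−(-2))² + (-6−(-6.5))² + (-5−(-3.5))² = 90.25 + 0.25 + 2.25 = 92.75
|qB|² = (7.5−(-8))² + (-6−8.5)² + (-5−6)² = 240.25 + 210.25 + 121 = 571.5
|qC|² = (7.5−(-2))² + (-6−2.5)² + (-5−0.5)² = 90.25 + 72.25 + 30.25 = 192.75
|qD|² = (7.5−(-1.5))² + (-6−(-6))² + (-5−7.5)² = 81 + 0 + 156.25 = 237.25
|qE|² = (7.5−4.5)² + (-6−(-6.5))² + (-5−4.5)² = 9 + 0.25 + 90.25 = 99.5
|qF|² = (7.5−3)² + (-6−0)² + (-5−(-0.5))² = 20.25 + 36 + 20.25 = 76.5
|qG|² = (7.5−5.5)² + (-6−2.5)² + (-5−2)² = 4 + 72.25 + 49 = 125.25
The largest is to B.

B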